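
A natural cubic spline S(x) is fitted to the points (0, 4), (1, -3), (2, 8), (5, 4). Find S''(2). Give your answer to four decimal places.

Write M_i for S''(x_i). With h_i = 1, 1, 3 and divided differences Δ_i = -7, 11, -4/3, the continuity of S' gives the tridiagonal system
  1·M_0 + 4·M_1 + 1·M_2 = 6(Δ_1 - Δ_0) = 108
  1·M_1 + 8·M_2 + 3·M_3 = 6(Δ_2 - Δ_1) = -74
Natural end conditions: M_0 = M_3 = 0.
Solving: M_0 = 0, M_1 = 938/31, M_2 = -404/31, M_3 = 0.

-13.0323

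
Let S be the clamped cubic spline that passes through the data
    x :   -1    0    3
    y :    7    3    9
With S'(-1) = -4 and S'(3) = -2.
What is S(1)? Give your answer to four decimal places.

With M_i denoting the second derivative at x_i, h_i = 1, 3, and Δ_i = (y_(i+1) − y_i)/h_i = -4, 2:
  1·M_0 + 8·M_1 + 3·M_2 = 6(Δ_1 - Δ_0) = 36
Clamped end conditions give two more equations: 2h_0·M_0 + h_0·M_1 = 6(Δ_0 - S'(-1)) = 0 and h_1·M_1 + 2h_1·M_2 = 6(S'(3) - Δ_1) = -24.
Solving the tridiagonal system: M_0 = -4, M_1 = 8, M_2 = -8.
On [0, 3], S(x) = 3 - 2·x + 4·x² - 8/9·x³.
With x = 1: S(1) = 37/9.

4.1111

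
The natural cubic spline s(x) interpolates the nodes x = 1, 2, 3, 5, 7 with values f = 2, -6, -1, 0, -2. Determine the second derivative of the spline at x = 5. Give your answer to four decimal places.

0.9821

Write M_i for s''(x_i). With h_i = 1, 1, 2, 2 and divided differences Δ_i = -8, 5, 1/2, -1, the continuity of s' gives the tridiagonal system
  1·M_0 + 4·M_1 + 1·M_2 = 6(Δ_1 - Δ_0) = 78
  1·M_1 + 6·M_2 + 2·M_3 = 6(Δ_2 - Δ_1) = -27
  2·M_2 + 8·M_3 + 2·M_4 = 6(Δ_3 - Δ_2) = -9
Natural end conditions: M_0 = M_4 = 0.
Forward elimination and back-substitution give M_0 = 0, M_1 = 605/28, M_2 = -59/7, M_3 = 55/56, M_4 = 0.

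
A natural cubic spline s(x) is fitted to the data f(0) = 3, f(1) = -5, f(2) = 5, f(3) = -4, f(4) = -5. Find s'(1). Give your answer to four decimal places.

4.6429

Put M_i = s'' at the i-th knot. Here h = (1, 1, 1, 1) and Δ = (-8, 10, -9, -1), so the interior equations h_(i-1)·M_(i-1) + 2(h_(i-1)+h_i)·M_i + h_i·M_(i+1) = 6(Δ_i − Δ_(i-1)) read
  1·M_0 + 4·M_1 + 1·M_2 = 6(Δ_1 - Δ_0) = 108
  1·M_1 + 4·M_2 + 1·M_3 = 6(Δ_2 - Δ_1) = -114
  1·M_2 + 4·M_3 + 1·M_4 = 6(Δ_3 - Δ_2) = 48
Natural end conditions: M_0 = M_4 = 0.
Solving the tridiagonal system: M_0 = 0, M_1 = 531/14, M_2 = -306/7, M_3 = 321/14, M_4 = 0.
On [1, 2], s'(x) = b_1 + 2c_1·(x - 1) + 3d_1·(x - 1)² with b_1 = Δ_1 - h_1(2M_1 + M_2)/6 = 65/14, c_1 = M_1/2 = 531/28, d_1 = (M_2 - M_1)/(6h_1) = -381/28. So s'(1) = 65/14.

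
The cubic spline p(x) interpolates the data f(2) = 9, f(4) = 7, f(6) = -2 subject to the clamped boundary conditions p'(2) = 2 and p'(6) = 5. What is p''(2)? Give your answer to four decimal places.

-1.1250

Write σ_i for p''(x_i). With h_i = 2, 2 and divided differences Δ_i = -1, -9/2, the continuity of p' gives the tridiagonal system
  2·σ_0 + 8·σ_1 + 2·σ_2 = 6(Δ_1 - Δ_0) = -21
Clamped end conditions give two more equations: 2h_0·σ_0 + h_0·σ_1 = 6(Δ_0 - p'(2)) = -18 and h_1·σ_1 + 2h_1·σ_2 = 6(p'(6) - Δ_1) = 57.
Solving: σ_0 = -9/8, σ_1 = -27/4, σ_2 = 141/8.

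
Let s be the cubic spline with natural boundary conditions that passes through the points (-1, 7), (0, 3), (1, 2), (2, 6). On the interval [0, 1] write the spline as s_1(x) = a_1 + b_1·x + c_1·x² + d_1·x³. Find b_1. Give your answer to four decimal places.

-3.0667

With M_i denoting the second derivative at x_i, h_i = 1, 1, 1, and Δ_i = (y_(i+1) − y_i)/h_i = -4, -1, 4:
  1·M_0 + 4·M_1 + 1·M_2 = 6(Δ_1 - Δ_0) = 18
  1·M_1 + 4·M_2 + 1·M_3 = 6(Δ_2 - Δ_1) = 30
Natural end conditions: M_0 = M_3 = 0.
Forward elimination and back-substitution give M_0 = 0, M_1 = 14/5, M_2 = 34/5, M_3 = 0.
On [0, 1], with s_1(x) = a_1 + b_1·x + c_1·x² + d_1·x³: c_1 = M_1/2 = 7/5, d_1 = (M_2 - M_1)/(6h_1) = 2/3, b_1 = Δ_1 - h_1(2M_1 + M_2)/6 = -46/15.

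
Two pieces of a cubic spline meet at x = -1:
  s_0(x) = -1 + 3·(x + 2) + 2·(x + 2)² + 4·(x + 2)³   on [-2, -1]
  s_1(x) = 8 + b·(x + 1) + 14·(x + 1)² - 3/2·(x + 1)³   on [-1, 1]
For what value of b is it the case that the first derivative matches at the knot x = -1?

19

s_0'(x) = 3 + 4·(x + 2) + 12·(x + 2)², so s_0'(-1) = 19. On the right, s_1'(-1) = b, so b = 19.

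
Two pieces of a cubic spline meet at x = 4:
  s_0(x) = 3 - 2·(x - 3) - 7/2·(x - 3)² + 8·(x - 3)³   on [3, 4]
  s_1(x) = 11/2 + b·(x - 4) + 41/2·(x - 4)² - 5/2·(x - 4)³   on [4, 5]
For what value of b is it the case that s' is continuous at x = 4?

15

s_0'(x) = -2 - 7·(x - 3) + 24·(x - 3)², so s_0'(4) = 15. On the right, s_1'(4) = b, so b = 15.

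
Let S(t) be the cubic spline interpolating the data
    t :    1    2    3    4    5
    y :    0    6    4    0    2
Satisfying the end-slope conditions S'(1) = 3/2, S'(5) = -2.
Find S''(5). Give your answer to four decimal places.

-19.1964

Let M_i = S''(x_i). Step sizes h_i = 1, 1, 1, 1; slopes of the chords Δ_i = (y_(i+1) - y_i)/h_i = 6, -2, -4, 2.
  1·M_0 + 4·M_1 + 1·M_2 = 6(Δ_1 - Δ_0) = -48
  1·M_1 + 4·M_2 + 1·M_3 = 6(Δ_2 - Δ_1) = -12
  1·M_2 + 4·M_3 + 1·M_4 = 6(Δ_3 - Δ_2) = 36
Clamped end conditions give two more equations: 2h_0·M_0 + h_0·M_1 = 6(Δ_0 - S'(1)) = 27 and h_3·M_3 + 2h_3·M_4 = 6(S'(5) - Δ_3) = -24.
Solving the tridiagonal system: M_0 = 1229/56, M_1 = -473/28, M_2 = -19/8, M_3 = 403/28, M_4 = -1075/56.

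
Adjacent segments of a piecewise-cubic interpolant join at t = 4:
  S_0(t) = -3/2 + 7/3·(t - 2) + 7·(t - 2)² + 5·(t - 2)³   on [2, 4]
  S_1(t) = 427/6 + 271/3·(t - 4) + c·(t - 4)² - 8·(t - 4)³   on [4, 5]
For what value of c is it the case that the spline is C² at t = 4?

37

S_0''(t) = 14 + 30·(t - 2), so S_0''(4) = 74. On the right, S_1''(4) = 2c, so c = 37.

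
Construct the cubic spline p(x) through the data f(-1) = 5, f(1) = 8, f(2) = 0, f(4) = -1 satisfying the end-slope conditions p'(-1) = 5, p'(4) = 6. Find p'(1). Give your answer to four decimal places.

-5.6250

Let M_i = p''(x_i). Step sizes h_i = 2, 1, 2; slopes of the chords Δ_i = (y_(i+1) - y_i)/h_i = 3/2, -8, -1/2.
  2·M_0 + 6·M_1 + 1·M_2 = 6(Δ_1 - Δ_0) = -57
  1·M_1 + 6·M_2 + 2·M_3 = 6(Δ_2 - Δ_1) = 45
Clamped end conditions give two more equations: 2h_0·M_0 + h_0·M_1 = 6(Δ_0 - p'(-1)) = -21 and h_2·M_2 + 2h_2·M_3 = 6(p'(4) - Δ_2) = 39.
Forward elimination and back-substitution give M_0 = 1/8, M_1 = -43/4, M_2 = 29/4, M_3 = 49/8.
On [1, 2], p'(x) = b_1 + 2c_1·(x - 1) + 3d_1·(x - 1)² with b_1 = Δ_1 - h_1(2M_1 + M_2)/6 = -45/8, c_1 = M_1/2 = -43/8, d_1 = (M_2 - M_1)/(6h_1) = 3. So p'(1) = -45/8.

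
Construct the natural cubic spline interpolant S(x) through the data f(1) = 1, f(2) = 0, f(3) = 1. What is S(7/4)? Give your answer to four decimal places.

0.0859

With σ_i denoting the second derivative at x_i, h_i = 1, 1, and Δ_i = (y_(i+1) − y_i)/h_i = -1, 1:
  1·σ_0 + 4·σ_1 + 1·σ_2 = 6(Δ_1 - Δ_0) = 12
Natural end conditions: σ_0 = σ_2 = 0.
Hence σ_0 = 0, σ_1 = 3, σ_2 = 0.
On [1, 2], S(x) = 1 - 3/2·(x - 1) + 0·(x - 1)² + 1/2·(x - 1)³.
With (x - 1) = 3/4: S(7/4) = 11/128.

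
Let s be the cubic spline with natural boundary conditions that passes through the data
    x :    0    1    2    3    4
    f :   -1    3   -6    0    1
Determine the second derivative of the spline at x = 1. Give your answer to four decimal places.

Let M_i = s''(x_i). Step sizes h_i = 1, 1, 1, 1; slopes of the chords Δ_i = (y_(i+1) - y_i)/h_i = 4, -9, 6, 1.
  1·M_0 + 4·M_1 + 1·M_2 = 6(Δ_1 - Δ_0) = -78
  1·M_1 + 4·M_2 + 1·M_3 = 6(Δ_2 - Δ_1) = 90
  1·M_2 + 4·M_3 + 1·M_4 = 6(Δ_3 - Δ_2) = -30
Natural end conditions: M_0 = M_4 = 0.
Forward elimination and back-substitution give M_0 = 0, M_1 = -195/7, M_2 = 234/7, M_3 = -111/7, M_4 = 0.

-27.8571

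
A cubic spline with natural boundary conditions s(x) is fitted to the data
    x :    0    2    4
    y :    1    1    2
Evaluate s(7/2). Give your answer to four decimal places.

Write m_i for s''(x_i). With h_i = 2, 2 and divided differences Δ_i = 0, 1/2, the continuity of s' gives the tridiagonal system
  2·m_0 + 8·m_1 + 2·m_2 = 6(Δ_1 - Δ_0) = 3
Natural end conditions: m_0 = m_2 = 0.
Solving: m_0 = 0, m_1 = 3/8, m_2 = 0.
On [2, 4], s(x) = 1 + 1/4·(x - 2) + 3/16·(x - 2)² - 1/32·(x - 2)³.
With (x - 2) = 3/2: s(7/2) = 433/256.

1.6914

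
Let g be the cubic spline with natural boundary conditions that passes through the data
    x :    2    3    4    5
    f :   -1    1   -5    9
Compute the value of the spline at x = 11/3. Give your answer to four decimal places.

-4.1457

With M_i denoting the second derivative at x_i, h_i = 1, 1, 1, and Δ_i = (y_(i+1) − y_i)/h_i = 2, -6, 14:
  1·M_0 + 4·M_1 + 1·M_2 = 6(Δ_1 - Δ_0) = -48
  1·M_1 + 4·M_2 + 1·M_3 = 6(Δ_2 - Δ_1) = 120
Natural end conditions: M_0 = M_3 = 0.
Forward elimination and back-substitution give M_0 = 0, M_1 = -104/5, M_2 = 176/5, M_3 = 0.
On [3, 4], g(x) = 1 - 74/15·(x - 3) - 52/5·(x - 3)² + 28/3·(x - 3)³.
With (x - 3) = 2/3: g(11/3) = -1679/405.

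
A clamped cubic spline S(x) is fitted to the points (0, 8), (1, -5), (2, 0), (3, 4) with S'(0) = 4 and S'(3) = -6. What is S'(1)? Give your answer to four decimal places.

Let m_i = S''(x_i). Step sizes h_i = 1, 1, 1; slopes of the chords Δ_i = (y_(i+1) - y_i)/h_i = -13, 5, 4.
  1·m_0 + 4·m_1 + 1·m_2 = 6(Δ_1 - Δ_0) = 108
  1·m_1 + 4·m_2 + 1·m_3 = 6(Δ_2 - Δ_1) = -6
Clamped end conditions give two more equations: 2h_0·m_0 + h_0·m_1 = 6(Δ_0 - S'(0)) = -102 and h_2·m_2 + 2h_2·m_3 = 6(S'(3) - Δ_2) = -60.
Hence m_0 = -224/3, m_1 = 142/3, m_2 = -20/3, m_3 = -80/3.
On [1, 2], S'(x) = b_1 + 2c_1·(x - 1) + 3d_1·(x - 1)² with b_1 = Δ_1 - h_1(2m_1 + m_2)/6 = -29/3, c_1 = m_1/2 = 71/3, d_1 = (m_2 - m_1)/(6h_1) = -9. So S'(1) = -29/3.

-9.6667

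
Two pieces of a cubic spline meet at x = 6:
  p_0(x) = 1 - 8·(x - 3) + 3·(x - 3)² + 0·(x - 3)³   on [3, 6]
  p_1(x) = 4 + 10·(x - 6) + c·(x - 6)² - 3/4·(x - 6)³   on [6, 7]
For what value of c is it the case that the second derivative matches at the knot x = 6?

3

p_0''(x) = 6 + 0·(x - 3), so p_0''(6) = 6. On the right, p_1''(6) = 2c, so c = 3.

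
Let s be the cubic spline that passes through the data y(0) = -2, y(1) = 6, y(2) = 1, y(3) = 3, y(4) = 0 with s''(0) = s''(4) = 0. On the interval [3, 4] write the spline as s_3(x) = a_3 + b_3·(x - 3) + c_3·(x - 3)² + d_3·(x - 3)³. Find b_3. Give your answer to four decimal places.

1.1429

Put M_i = s'' at the i-th knot. Here h = (1, 1, 1, 1) and Δ = (8, -5, 2, -3), so the interior equations h_(i-1)·M_(i-1) + 2(h_(i-1)+h_i)·M_i + h_i·M_(i+1) = 6(Δ_i − Δ_(i-1)) read
  1·M_0 + 4·M_1 + 1·M_2 = 6(Δ_1 - Δ_0) = -78
  1·M_1 + 4·M_2 + 1·M_3 = 6(Δ_2 - Δ_1) = 42
  1·M_2 + 4·M_3 + 1·M_4 = 6(Δ_3 - Δ_2) = -30
Natural end conditions: M_0 = M_4 = 0.
Forward elimination and back-substitution give M_0 = 0, M_1 = -171/7, M_2 = 138/7, M_3 = -87/7, M_4 = 0.
On [3, 4], with s_3(x) = a_3 + b_3·(x - 3) + c_3·(x - 3)² + d_3·(x - 3)³: c_3 = M_3/2 = -87/14, d_3 = (M_4 - M_3)/(6h_3) = 29/14, b_3 = Δ_3 - h_3(2M_3 + M_4)/6 = 8/7.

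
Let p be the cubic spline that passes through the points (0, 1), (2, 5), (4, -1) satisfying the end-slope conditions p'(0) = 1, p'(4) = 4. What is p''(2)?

Put M_i = p'' at the i-th knot. Here h = (2, 2) and Δ = (2, -3), so the interior equations h_(i-1)·M_(i-1) + 2(h_(i-1)+h_i)·M_i + h_i·M_(i+1) = 6(Δ_i − Δ_(i-1)) read
  2·M_0 + 8·M_1 + 2·M_2 = 6(Δ_1 - Δ_0) = -30
Clamped end conditions give two more equations: 2h_0·M_0 + h_0·M_1 = 6(Δ_0 - p'(0)) = 6 and h_1·M_1 + 2h_1·M_2 = 6(p'(4) - Δ_1) = 42.
Hence M_0 = 6, M_1 = -9, M_2 = 15.

-9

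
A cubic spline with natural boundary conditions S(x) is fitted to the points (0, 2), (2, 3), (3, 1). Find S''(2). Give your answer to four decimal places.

-2.5000

Write M_i for S''(x_i). With h_i = 2, 1 and divided differences Δ_i = 1/2, -2, the continuity of S' gives the tridiagonal system
  2·M_0 + 6·M_1 + 1·M_2 = 6(Δ_1 - Δ_0) = -15
Natural end conditions: M_0 = M_2 = 0.
Solving: M_0 = 0, M_1 = -5/2, M_2 = 0.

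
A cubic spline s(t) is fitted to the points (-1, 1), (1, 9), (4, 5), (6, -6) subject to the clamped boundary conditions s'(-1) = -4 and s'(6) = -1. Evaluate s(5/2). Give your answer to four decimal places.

With M_i denoting the second derivative at x_i, h_i = 2, 3, 2, and Δ_i = (y_(i+1) − y_i)/h_i = 4, -4/3, -11/2:
  2·M_0 + 10·M_1 + 3·M_2 = 6(Δ_1 - Δ_0) = -32
  3·M_1 + 10·M_2 + 2·M_3 = 6(Δ_2 - Δ_1) = -25
Clamped end conditions give two more equations: 2h_0·M_0 + h_0·M_1 = 6(Δ_0 - s'(-1)) = 48 and h_2·M_2 + 2h_2·M_3 = 6(s'(6) - Δ_2) = 27.
Solving: M_0 = 1411/96, M_1 = -259/48, M_2 = -119/48, M_3 = 767/96.
On [1, 4], s(t) = 9 + 509/96·(t - 1) - 259/96·(t - 1)² + 35/216·(t - 1)³.
With (t - 1) = 3/2: s(5/2) = 1463/128.

11.4297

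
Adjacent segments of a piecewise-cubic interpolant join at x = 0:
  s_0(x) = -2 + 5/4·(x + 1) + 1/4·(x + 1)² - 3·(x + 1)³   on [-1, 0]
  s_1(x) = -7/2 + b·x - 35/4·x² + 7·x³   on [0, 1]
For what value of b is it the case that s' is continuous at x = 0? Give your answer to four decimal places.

-7.2500

s_0'(x) = 5/4 + 1/2·(x + 1) - 9·(x + 1)², so s_0'(0) = -29/4. On the right, s_1'(0) = b, so b = -29/4.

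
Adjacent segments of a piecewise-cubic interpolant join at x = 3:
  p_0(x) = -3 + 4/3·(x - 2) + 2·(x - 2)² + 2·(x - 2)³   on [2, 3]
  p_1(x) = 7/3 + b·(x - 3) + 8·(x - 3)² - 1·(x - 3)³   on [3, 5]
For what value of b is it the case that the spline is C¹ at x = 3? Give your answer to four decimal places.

p_0'(x) = 4/3 + 4·(x - 2) + 6·(x - 2)², so p_0'(3) = 34/3. On the right, p_1'(3) = b, so b = 34/3.

11.3333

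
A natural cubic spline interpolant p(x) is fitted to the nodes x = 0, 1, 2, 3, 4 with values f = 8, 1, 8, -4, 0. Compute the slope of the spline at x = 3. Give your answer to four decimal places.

With M_i denoting the second derivative at x_i, h_i = 1, 1, 1, 1, and Δ_i = (y_(i+1) − y_i)/h_i = -7, 7, -12, 4:
  1·M_0 + 4·M_1 + 1·M_2 = 6(Δ_1 - Δ_0) = 84
  1·M_1 + 4·M_2 + 1·M_3 = 6(Δ_2 - Δ_1) = -114
  1·M_2 + 4·M_3 + 1·M_4 = 6(Δ_3 - Δ_2) = 96
Natural end conditions: M_0 = M_4 = 0.
Solving: M_0 = 0, M_1 = 453/14, M_2 = -318/7, M_3 = 495/14, M_4 = 0.
On [3, 4], p'(x) = b_3 + 2c_3·(x - 3) + 3d_3·(x - 3)² with b_3 = Δ_3 - h_3(2M_3 + M_4)/6 = -109/14, c_3 = M_3/2 = 495/28, d_3 = (M_4 - M_3)/(6h_3) = -165/28. So p'(3) = -109/14.

-7.7857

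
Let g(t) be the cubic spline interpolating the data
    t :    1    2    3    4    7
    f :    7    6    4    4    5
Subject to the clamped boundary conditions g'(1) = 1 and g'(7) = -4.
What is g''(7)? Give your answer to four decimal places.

With σ_i denoting the second derivative at x_i, h_i = 1, 1, 1, 3, and Δ_i = (y_(i+1) − y_i)/h_i = -1, -2, 0, 1/3:
  1·σ_0 + 4·σ_1 + 1·σ_2 = 6(Δ_1 - Δ_0) = -6
  1·σ_1 + 4·σ_2 + 1·σ_3 = 6(Δ_2 - Δ_1) = 12
  1·σ_2 + 8·σ_3 + 3·σ_4 = 6(Δ_3 - Δ_2) = 2
Clamped end conditions give two more equations: 2h_0·σ_0 + h_0·σ_1 = 6(Δ_0 - g'(1)) = -12 and h_3·σ_3 + 2h_3·σ_4 = 6(g'(7) - Δ_3) = -26.
Solving the tridiagonal system: σ_0 = -101/18, σ_1 = -7/9, σ_2 = 49/18, σ_3 = 17/9, σ_4 = -95/18.

-5.2778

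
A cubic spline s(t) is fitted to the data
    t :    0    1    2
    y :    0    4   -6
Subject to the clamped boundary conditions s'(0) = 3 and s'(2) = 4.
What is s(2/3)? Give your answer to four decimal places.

4.1111

With σ_i denoting the second derivative at x_i, h_i = 1, 1, and Δ_i = (y_(i+1) − y_i)/h_i = 4, -10:
  1·σ_0 + 4·σ_1 + 1·σ_2 = 6(Δ_1 - Δ_0) = -84
Clamped end conditions give two more equations: 2h_0·σ_0 + h_0·σ_1 = 6(Δ_0 - s'(0)) = 6 and h_1·σ_1 + 2h_1·σ_2 = 6(s'(2) - Δ_1) = 84.
Solving: σ_0 = 49/2, σ_1 = -43, σ_2 = 127/2.
On [0, 1], s(t) = 0 + 3·t + 49/4·t² - 45/4·t³.
With t = 2/3: s(2/3) = 37/9.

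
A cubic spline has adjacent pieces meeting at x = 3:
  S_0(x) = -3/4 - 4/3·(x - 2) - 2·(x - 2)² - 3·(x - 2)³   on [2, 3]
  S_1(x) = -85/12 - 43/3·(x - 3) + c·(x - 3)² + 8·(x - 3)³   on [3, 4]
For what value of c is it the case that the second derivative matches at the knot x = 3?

S_0''(x) = -4 - 18·(x - 2), so S_0''(3) = -22. On the right, S_1''(3) = 2c, so c = -11.

-11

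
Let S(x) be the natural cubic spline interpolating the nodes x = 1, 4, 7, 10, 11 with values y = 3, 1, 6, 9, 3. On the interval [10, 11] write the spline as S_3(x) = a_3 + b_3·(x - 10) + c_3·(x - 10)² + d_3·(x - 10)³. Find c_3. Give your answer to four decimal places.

With m_i denoting the second derivative at x_i, h_i = 3, 3, 3, 1, and Δ_i = (y_(i+1) − y_i)/h_i = -2/3, 5/3, 1, -6:
  3·m_0 + 12·m_1 + 3·m_2 = 6(Δ_1 - Δ_0) = 14
  3·m_1 + 12·m_2 + 3·m_3 = 6(Δ_2 - Δ_1) = -4
  3·m_2 + 8·m_3 + 1·m_4 = 6(Δ_3 - Δ_2) = -42
Natural end conditions: m_0 = m_4 = 0.
Solving the tridiagonal system: m_0 = 0, m_1 = 26/27, m_2 = 22/27, m_3 = -50/9, m_4 = 0.
On [10, 11], with S_3(x) = a_3 + b_3·(x - 10) + c_3·(x - 10)² + d_3·(x - 10)³: c_3 = m_3/2 = -25/9, d_3 = (m_4 - m_3)/(6h_3) = 25/27, b_3 = Δ_3 - h_3(2m_3 + m_4)/6 = -112/27.

-2.7778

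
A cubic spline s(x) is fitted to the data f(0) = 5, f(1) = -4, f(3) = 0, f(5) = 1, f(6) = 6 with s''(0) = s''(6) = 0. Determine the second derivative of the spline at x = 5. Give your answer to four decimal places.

6.5000

Let σ_i = s''(x_i). Step sizes h_i = 1, 2, 2, 1; slopes of the chords Δ_i = (y_(i+1) - y_i)/h_i = -9, 2, 1/2, 5.
  1·σ_0 + 6·σ_1 + 2·σ_2 = 6(Δ_1 - Δ_0) = 66
  2·σ_1 + 8·σ_2 + 2·σ_3 = 6(Δ_2 - Δ_1) = -9
  2·σ_2 + 6·σ_3 + 1·σ_4 = 6(Δ_3 - Δ_2) = 27
Natural end conditions: σ_0 = σ_4 = 0.
Hence σ_0 = 0, σ_1 = 13, σ_2 = -6, σ_3 = 13/2, σ_4 = 0.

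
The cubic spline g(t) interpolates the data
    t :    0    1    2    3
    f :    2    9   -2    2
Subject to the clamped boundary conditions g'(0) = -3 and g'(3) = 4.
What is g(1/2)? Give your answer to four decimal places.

Let m_i = g''(x_i). Step sizes h_i = 1, 1, 1; slopes of the chords Δ_i = (y_(i+1) - y_i)/h_i = 7, -11, 4.
  1·m_0 + 4·m_1 + 1·m_2 = 6(Δ_1 - Δ_0) = -108
  1·m_1 + 4·m_2 + 1·m_3 = 6(Δ_2 - Δ_1) = 90
Clamped end conditions give two more equations: 2h_0·m_0 + h_0·m_1 = 6(Δ_0 - g'(0)) = 60 and h_2·m_2 + 2h_2·m_3 = 6(g'(3) - Δ_2) = 0.
Solving the tridiagonal system: m_0 = 832/15, m_1 = -764/15, m_2 = 604/15, m_3 = -302/15.
On [0, 1], g(t) = 2 - 3·t + 416/15·t² - 266/15·t³.
With t = 1/2: g(1/2) = 313/60.

5.2167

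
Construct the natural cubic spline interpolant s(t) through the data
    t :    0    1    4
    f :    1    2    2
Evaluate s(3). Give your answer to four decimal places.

Let σ_i = s''(x_i). Step sizes h_i = 1, 3; slopes of the chords Δ_i = (y_(i+1) - y_i)/h_i = 1, 0.
  1·σ_0 + 8·σ_1 + 3·σ_2 = 6(Δ_1 - Δ_0) = -6
Natural end conditions: σ_0 = σ_2 = 0.
Solving: σ_0 = 0, σ_1 = -3/4, σ_2 = 0.
On [1, 4], s(t) = 2 + 3/4·(t - 1) - 3/8·(t - 1)² + 1/24·(t - 1)³.
With (t - 1) = 2: s(3) = 7/3.

2.3333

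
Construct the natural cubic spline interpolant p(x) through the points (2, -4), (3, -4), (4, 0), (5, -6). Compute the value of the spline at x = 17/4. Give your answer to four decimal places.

-0.5375

Write σ_i for p''(x_i). With h_i = 1, 1, 1 and divided differences Δ_i = 0, 4, -6, the continuity of p' gives the tridiagonal system
  1·σ_0 + 4·σ_1 + 1·σ_2 = 6(Δ_1 - Δ_0) = 24
  1·σ_1 + 4·σ_2 + 1·σ_3 = 6(Δ_2 - Δ_1) = -60
Natural end conditions: σ_0 = σ_3 = 0.
Forward elimination and back-substitution give σ_0 = 0, σ_1 = 52/5, σ_2 = -88/5, σ_3 = 0.
On [4, 5], p(x) = 0 - 2/15·(x - 4) - 44/5·(x - 4)² + 44/15·(x - 4)³.
With (x - 4) = 1/4: p(17/4) = -43/80.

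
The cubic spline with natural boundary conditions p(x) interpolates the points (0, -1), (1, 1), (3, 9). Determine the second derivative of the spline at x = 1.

With m_i denoting the second derivative at x_i, h_i = 1, 2, and Δ_i = (y_(i+1) − y_i)/h_i = 2, 4:
  1·m_0 + 6·m_1 + 2·m_2 = 6(Δ_1 - Δ_0) = 12
Natural end conditions: m_0 = m_2 = 0.
Forward elimination and back-substitution give m_0 = 0, m_1 = 2, m_2 = 0.

2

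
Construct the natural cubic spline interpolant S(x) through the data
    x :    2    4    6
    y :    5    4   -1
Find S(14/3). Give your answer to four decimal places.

2.7037

With M_i denoting the second derivative at x_i, h_i = 2, 2, and Δ_i = (y_(i+1) − y_i)/h_i = -1/2, -5/2:
  2·M_0 + 8·M_1 + 2·M_2 = 6(Δ_1 - Δ_0) = -12
Natural end conditions: M_0 = M_2 = 0.
Solving: M_0 = 0, M_1 = -3/2, M_2 = 0.
On [4, 6], S(x) = 4 - 3/2·(x - 4) - 3/4·(x - 4)² + 1/8·(x - 4)³.
With (x - 4) = 2/3: S(14/3) = 73/27.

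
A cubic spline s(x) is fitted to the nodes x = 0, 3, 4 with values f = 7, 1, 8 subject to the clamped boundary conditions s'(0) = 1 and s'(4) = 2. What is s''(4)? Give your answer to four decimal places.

-21.5000

With M_i denoting the second derivative at x_i, h_i = 3, 1, and Δ_i = (y_(i+1) − y_i)/h_i = -2, 7:
  3·M_0 + 8·M_1 + 1·M_2 = 6(Δ_1 - Δ_0) = 54
Clamped end conditions give two more equations: 2h_0·M_0 + h_0·M_1 = 6(Δ_0 - s'(0)) = -18 and h_1·M_1 + 2h_1·M_2 = 6(s'(4) - Δ_1) = -30.
Solving the tridiagonal system: M_0 = -19/2, M_1 = 13, M_2 = -43/2.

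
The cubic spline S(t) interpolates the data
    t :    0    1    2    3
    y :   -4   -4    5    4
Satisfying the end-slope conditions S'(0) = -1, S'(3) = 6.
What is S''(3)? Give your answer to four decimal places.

Write M_i for S''(x_i). With h_i = 1, 1, 1 and divided differences Δ_i = 0, 9, -1, the continuity of S' gives the tridiagonal system
  1·M_0 + 4·M_1 + 1·M_2 = 6(Δ_1 - Δ_0) = 54
  1·M_1 + 4·M_2 + 1·M_3 = 6(Δ_2 - Δ_1) = -60
Clamped end conditions give two more equations: 2h_0·M_0 + h_0·M_1 = 6(Δ_0 - S'(0)) = 6 and h_2·M_2 + 2h_2·M_3 = 6(S'(3) - Δ_2) = 42.
Solving: M_0 = -128/15, M_1 = 346/15, M_2 = -446/15, M_3 = 538/15.

35.8667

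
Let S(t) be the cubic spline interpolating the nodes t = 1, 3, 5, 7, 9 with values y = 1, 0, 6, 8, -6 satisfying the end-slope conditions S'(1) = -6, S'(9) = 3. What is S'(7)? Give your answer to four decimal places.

-6.2411

With M_i denoting the second derivative at x_i, h_i = 2, 2, 2, 2, and Δ_i = (y_(i+1) − y_i)/h_i = -1/2, 3, 1, -7:
  2·M_0 + 8·M_1 + 2·M_2 = 6(Δ_1 - Δ_0) = 21
  2·M_1 + 8·M_2 + 2·M_3 = 6(Δ_2 - Δ_1) = -12
  2·M_2 + 8·M_3 + 2·M_4 = 6(Δ_3 - Δ_2) = -48
Clamped end conditions give two more equations: 2h_0·M_0 + h_0·M_1 = 6(Δ_0 - S'(1)) = 33 and h_3·M_3 + 2h_3·M_4 = 6(S'(9) - Δ_3) = 60.
Solving the tridiagonal system: M_0 = 909/112, M_1 = 15/56, M_2 = 21/16, M_3 = -645/56, M_4 = 2325/112.
On [7, 9], S'(t) = b_3 + 2c_3·(t - 7) + 3d_3·(t - 7)² with b_3 = Δ_3 - h_3(2M_3 + M_4)/6 = -699/112, c_3 = M_3/2 = -645/112, d_3 = (M_4 - M_3)/(6h_3) = 1205/448. So S'(7) = -699/112.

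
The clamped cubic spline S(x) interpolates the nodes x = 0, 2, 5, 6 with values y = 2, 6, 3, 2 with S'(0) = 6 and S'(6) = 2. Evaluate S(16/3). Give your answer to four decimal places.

2.2621

Write m_i for S''(x_i). With h_i = 2, 3, 1 and divided differences Δ_i = 2, -1, -1, the continuity of S' gives the tridiagonal system
  2·m_0 + 10·m_1 + 3·m_2 = 6(Δ_1 - Δ_0) = -18
  3·m_1 + 8·m_2 + 1·m_3 = 6(Δ_2 - Δ_1) = 0
Clamped end conditions give two more equations: 2h_0·m_0 + h_0·m_1 = 6(Δ_0 - S'(0)) = -24 and h_2·m_2 + 2h_2·m_3 = 6(S'(6) - Δ_2) = 18.
Hence m_0 = -76/13, m_1 = -4/13, m_2 = -14/13, m_3 = 124/13.
On [5, 6], S(x) = 3 - 29/13·(x - 5) - 7/13·(x - 5)² + 23/13·(x - 5)³.
With (x - 5) = 1/3: S(16/3) = 794/351.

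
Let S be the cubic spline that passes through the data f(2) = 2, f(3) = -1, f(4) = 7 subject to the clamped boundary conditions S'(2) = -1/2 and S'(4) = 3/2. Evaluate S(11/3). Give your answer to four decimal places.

4.9630

Write m_i for S''(x_i). With h_i = 1, 1 and divided differences Δ_i = -3, 8, the continuity of S' gives the tridiagonal system
  1·m_0 + 4·m_1 + 1·m_2 = 6(Δ_1 - Δ_0) = 66
Clamped end conditions give two more equations: 2h_0·m_0 + h_0·m_1 = 6(Δ_0 - S'(2)) = -15 and h_1·m_1 + 2h_1·m_2 = 6(S'(4) - Δ_1) = -39.
Hence m_0 = -23, m_1 = 31, m_2 = -35.
On [3, 4], S(t) = -1 + 7/2·(t - 3) + 31/2·(t - 3)² - 11·(t - 3)³.
With (t - 3) = 2/3: S(11/3) = 134/27.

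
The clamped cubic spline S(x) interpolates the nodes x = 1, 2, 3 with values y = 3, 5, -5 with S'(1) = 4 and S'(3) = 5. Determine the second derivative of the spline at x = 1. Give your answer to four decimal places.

12.5000

With σ_i denoting the second derivative at x_i, h_i = 1, 1, and Δ_i = (y_(i+1) − y_i)/h_i = 2, -10:
  1·σ_0 + 4·σ_1 + 1·σ_2 = 6(Δ_1 - Δ_0) = -72
Clamped end conditions give two more equations: 2h_0·σ_0 + h_0·σ_1 = 6(Δ_0 - S'(1)) = -12 and h_1·σ_1 + 2h_1·σ_2 = 6(S'(3) - Δ_1) = 90.
Solving: σ_0 = 25/2, σ_1 = -37, σ_2 = 127/2.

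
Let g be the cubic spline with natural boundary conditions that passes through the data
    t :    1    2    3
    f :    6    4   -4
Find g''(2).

Put M_i = g'' at the i-th knot. Here h = (1, 1) and Δ = (-2, -8), so the interior equations h_(i-1)·M_(i-1) + 2(h_(i-1)+h_i)·M_i + h_i·M_(i+1) = 6(Δ_i − Δ_(i-1)) read
  1·M_0 + 4·M_1 + 1·M_2 = 6(Δ_1 - Δ_0) = -36
Natural end conditions: M_0 = M_2 = 0.
Forward elimination and back-substitution give M_0 = 0, M_1 = -9, M_2 = 0.

-9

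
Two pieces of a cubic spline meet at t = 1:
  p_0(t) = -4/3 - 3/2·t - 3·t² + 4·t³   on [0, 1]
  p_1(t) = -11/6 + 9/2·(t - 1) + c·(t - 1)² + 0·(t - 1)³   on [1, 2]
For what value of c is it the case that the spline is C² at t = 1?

9

p_0''(t) = -6 + 24·t, so p_0''(1) = 18. On the right, p_1''(1) = 2c, so c = 9.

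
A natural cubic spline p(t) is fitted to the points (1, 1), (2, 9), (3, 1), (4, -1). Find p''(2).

-28

Put m_i = p'' at the i-th knot. Here h = (1, 1, 1) and Δ = (8, -8, -2), so the interior equations h_(i-1)·m_(i-1) + 2(h_(i-1)+h_i)·m_i + h_i·m_(i+1) = 6(Δ_i − Δ_(i-1)) read
  1·m_0 + 4·m_1 + 1·m_2 = 6(Δ_1 - Δ_0) = -96
  1·m_1 + 4·m_2 + 1·m_3 = 6(Δ_2 - Δ_1) = 36
Natural end conditions: m_0 = m_3 = 0.
Forward elimination and back-substitution give m_0 = 0, m_1 = -28, m_2 = 16, m_3 = 0.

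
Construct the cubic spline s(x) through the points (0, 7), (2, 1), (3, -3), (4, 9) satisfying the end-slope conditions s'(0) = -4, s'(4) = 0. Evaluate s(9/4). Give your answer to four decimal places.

With σ_i denoting the second derivative at x_i, h_i = 2, 1, 1, and Δ_i = (y_(i+1) − y_i)/h_i = -3, -4, 12:
  2·σ_0 + 6·σ_1 + 1·σ_2 = 6(Δ_1 - Δ_0) = -6
  1·σ_1 + 4·σ_2 + 1·σ_3 = 6(Δ_2 - Δ_1) = 96
Clamped end conditions give two more equations: 2h_0·σ_0 + h_0·σ_1 = 6(Δ_0 - s'(0)) = 6 and h_2·σ_2 + 2h_2·σ_3 = 6(s'(4) - Δ_2) = -72.
Solving the tridiagonal system: σ_0 = 71/11, σ_1 = -109/11, σ_2 = 446/11, σ_3 = -619/11.
On [2, 3], s(x) = 1 - 82/11·(x - 2) - 109/22·(x - 2)² + 185/22·(x - 2)³.
With (x - 2) = 1/4: s(9/4) = -1467/1408.

-1.0419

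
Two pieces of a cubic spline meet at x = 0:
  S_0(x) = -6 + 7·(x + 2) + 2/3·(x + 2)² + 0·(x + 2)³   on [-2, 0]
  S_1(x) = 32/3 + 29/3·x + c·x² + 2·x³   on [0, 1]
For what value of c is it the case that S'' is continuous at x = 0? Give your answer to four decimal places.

0.6667

S_0''(x) = 4/3 + 0·(x + 2), so S_0''(0) = 4/3. On the right, S_1''(0) = 2c, so c = 2/3.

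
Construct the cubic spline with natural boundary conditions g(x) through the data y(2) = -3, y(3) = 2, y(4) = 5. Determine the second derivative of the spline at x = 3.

Write M_i for g''(x_i). With h_i = 1, 1 and divided differences Δ_i = 5, 3, the continuity of g' gives the tridiagonal system
  1·M_0 + 4·M_1 + 1·M_2 = 6(Δ_1 - Δ_0) = -12
Natural end conditions: M_0 = M_2 = 0.
Solving the tridiagonal system: M_0 = 0, M_1 = -3, M_2 = 0.

-3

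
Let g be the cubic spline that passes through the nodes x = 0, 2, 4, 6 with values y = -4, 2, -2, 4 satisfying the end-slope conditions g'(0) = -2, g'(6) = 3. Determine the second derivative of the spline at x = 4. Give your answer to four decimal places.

6.6667

Write σ_i for g''(x_i). With h_i = 2, 2, 2 and divided differences Δ_i = 3, -2, 3, the continuity of g' gives the tridiagonal system
  2·σ_0 + 8·σ_1 + 2·σ_2 = 6(Δ_1 - Δ_0) = -30
  2·σ_1 + 8·σ_2 + 2·σ_3 = 6(Δ_2 - Δ_1) = 30
Clamped end conditions give two more equations: 2h_0·σ_0 + h_0·σ_1 = 6(Δ_0 - g'(0)) = 30 and h_2·σ_2 + 2h_2·σ_3 = 6(g'(6) - Δ_2) = 0.
Hence σ_0 = 35/3, σ_1 = -25/3, σ_2 = 20/3, σ_3 = -10/3.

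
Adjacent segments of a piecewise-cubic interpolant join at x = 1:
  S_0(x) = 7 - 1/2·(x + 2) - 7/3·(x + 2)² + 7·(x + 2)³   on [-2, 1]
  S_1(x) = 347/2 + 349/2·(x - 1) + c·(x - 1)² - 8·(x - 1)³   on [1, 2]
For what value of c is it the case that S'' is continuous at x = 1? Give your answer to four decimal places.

60.6667

S_0''(x) = -14/3 + 42·(x + 2), so S_0''(1) = 364/3. On the right, S_1''(1) = 2c, so c = 182/3.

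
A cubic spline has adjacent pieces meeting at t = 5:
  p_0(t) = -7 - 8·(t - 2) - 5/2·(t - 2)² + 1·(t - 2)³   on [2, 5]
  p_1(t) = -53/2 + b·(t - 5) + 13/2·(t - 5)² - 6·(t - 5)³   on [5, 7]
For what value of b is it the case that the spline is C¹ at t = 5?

4

p_0'(t) = -8 - 5·(t - 2) + 3·(t - 2)², so p_0'(5) = 4. On the right, p_1'(5) = b, so b = 4.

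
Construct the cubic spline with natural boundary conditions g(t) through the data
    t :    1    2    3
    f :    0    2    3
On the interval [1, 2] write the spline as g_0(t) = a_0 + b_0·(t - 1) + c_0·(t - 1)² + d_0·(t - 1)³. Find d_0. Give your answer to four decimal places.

Write M_i for g''(x_i). With h_i = 1, 1 and divided differences Δ_i = 2, 1, the continuity of g' gives the tridiagonal system
  1·M_0 + 4·M_1 + 1·M_2 = 6(Δ_1 - Δ_0) = -6
Natural end conditions: M_0 = M_2 = 0.
Forward elimination and back-substitution give M_0 = 0, M_1 = -3/2, M_2 = 0.
On [1, 2], with g_0(t) = a_0 + b_0·(t - 1) + c_0·(t - 1)² + d_0·(t - 1)³: c_0 = M_0/2 = 0, d_0 = (M_1 - M_0)/(6h_0) = -1/4, b_0 = Δ_0 - h_0(2M_0 + M_1)/6 = 9/4.

-0.2500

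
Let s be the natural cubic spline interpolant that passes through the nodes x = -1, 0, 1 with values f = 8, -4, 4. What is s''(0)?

Let σ_i = s''(x_i). Step sizes h_i = 1, 1; slopes of the chords Δ_i = (y_(i+1) - y_i)/h_i = -12, 8.
  1·σ_0 + 4·σ_1 + 1·σ_2 = 6(Δ_1 - Δ_0) = 120
Natural end conditions: σ_0 = σ_2 = 0.
Solving: σ_0 = 0, σ_1 = 30, σ_2 = 0.

30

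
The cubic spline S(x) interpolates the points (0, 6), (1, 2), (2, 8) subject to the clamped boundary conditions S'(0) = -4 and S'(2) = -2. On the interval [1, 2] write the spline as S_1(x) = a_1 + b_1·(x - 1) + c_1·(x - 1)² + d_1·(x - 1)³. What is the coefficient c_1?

14

Write m_i for S''(x_i). With h_i = 1, 1 and divided differences Δ_i = -4, 6, the continuity of S' gives the tridiagonal system
  1·m_0 + 4·m_1 + 1·m_2 = 6(Δ_1 - Δ_0) = 60
Clamped end conditions give two more equations: 2h_0·m_0 + h_0·m_1 = 6(Δ_0 - S'(0)) = 0 and h_1·m_1 + 2h_1·m_2 = 6(S'(2) - Δ_1) = -48.
Hence m_0 = -14, m_1 = 28, m_2 = -38.
On [1, 2], with S_1(x) = a_1 + b_1·(x - 1) + c_1·(x - 1)² + d_1·(x - 1)³: c_1 = m_1/2 = 14, d_1 = (m_2 - m_1)/(6h_1) = -11, b_1 = Δ_1 - h_1(2m_1 + m_2)/6 = 3.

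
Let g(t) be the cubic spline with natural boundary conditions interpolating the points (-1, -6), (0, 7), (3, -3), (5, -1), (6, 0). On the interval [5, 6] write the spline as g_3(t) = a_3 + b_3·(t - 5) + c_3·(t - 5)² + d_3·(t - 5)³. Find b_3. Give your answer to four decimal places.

1.8494

Put σ_i = g'' at the i-th knot. Here h = (1, 3, 2, 1) and Δ = (13, -10/3, 1, 1), so the interior equations h_(i-1)·σ_(i-1) + 2(h_(i-1)+h_i)·σ_i + h_i·σ_(i+1) = 6(Δ_i − Δ_(i-1)) read
  1·σ_0 + 8·σ_1 + 3·σ_2 = 6(Δ_1 - Δ_0) = -98
  3·σ_1 + 10·σ_2 + 2·σ_3 = 6(Δ_2 - Δ_1) = 26
  2·σ_2 + 6·σ_3 + 1·σ_4 = 6(Δ_3 - Δ_2) = 0
Natural end conditions: σ_0 = σ_4 = 0.
Solving: σ_0 = 0, σ_1 = -2978/197, σ_2 = 1506/197, σ_3 = -502/197, σ_4 = 0.
On [5, 6], with g_3(t) = a_3 + b_3·(t - 5) + c_3·(t - 5)² + d_3·(t - 5)³: c_3 = σ_3/2 = -251/197, d_3 = (σ_4 - σ_3)/(6h_3) = 251/591, b_3 = Δ_3 - h_3(2σ_3 + σ_4)/6 = 1093/591.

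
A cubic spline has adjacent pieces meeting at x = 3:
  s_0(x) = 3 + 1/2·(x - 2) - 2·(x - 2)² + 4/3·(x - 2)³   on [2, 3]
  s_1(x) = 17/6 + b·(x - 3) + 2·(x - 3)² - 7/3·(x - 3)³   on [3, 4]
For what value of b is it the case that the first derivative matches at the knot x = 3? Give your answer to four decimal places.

0.5000

s_0'(x) = 1/2 - 4·(x - 2) + 4·(x - 2)², so s_0'(3) = 1/2. On the right, s_1'(3) = b, so b = 1/2.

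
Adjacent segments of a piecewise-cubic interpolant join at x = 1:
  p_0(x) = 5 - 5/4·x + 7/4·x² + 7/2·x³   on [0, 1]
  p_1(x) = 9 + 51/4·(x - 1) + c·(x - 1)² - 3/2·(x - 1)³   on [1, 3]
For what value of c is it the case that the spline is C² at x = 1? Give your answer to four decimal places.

p_0''(x) = 7/2 + 21·x, so p_0''(1) = 49/2. On the right, p_1''(1) = 2c, so c = 49/4.

12.2500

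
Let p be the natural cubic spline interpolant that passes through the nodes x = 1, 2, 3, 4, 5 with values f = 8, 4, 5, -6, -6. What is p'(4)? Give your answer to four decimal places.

-7.7857

Put m_i = p'' at the i-th knot. Here h = (1, 1, 1, 1) and Δ = (-4, 1, -11, 0), so the interior equations h_(i-1)·m_(i-1) + 2(h_(i-1)+h_i)·m_i + h_i·m_(i+1) = 6(Δ_i − Δ_(i-1)) read
  1·m_0 + 4·m_1 + 1·m_2 = 6(Δ_1 - Δ_0) = 30
  1·m_1 + 4·m_2 + 1·m_3 = 6(Δ_2 - Δ_1) = -72
  1·m_2 + 4·m_3 + 1·m_4 = 6(Δ_3 - Δ_2) = 66
Natural end conditions: m_0 = m_4 = 0.
Hence m_0 = 0, m_1 = 201/14, m_2 = -192/7, m_3 = 327/14, m_4 = 0.
On [4, 5], p'(x) = b_3 + 2c_3·(x - 4) + 3d_3·(x - 4)² with b_3 = Δ_3 - h_3(2m_3 + m_4)/6 = -109/14, c_3 = m_3/2 = 327/28, d_3 = (m_4 - m_3)/(6h_3) = -109/28. So p'(4) = -109/14.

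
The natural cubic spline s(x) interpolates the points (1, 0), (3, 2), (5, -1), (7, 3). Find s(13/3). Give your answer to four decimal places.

-0.2815

Put M_i = s'' at the i-th knot. Here h = (2, 2, 2) and Δ = (1, -3/2, 2), so the interior equations h_(i-1)·M_(i-1) + 2(h_(i-1)+h_i)·M_i + h_i·M_(i+1) = 6(Δ_i − Δ_(i-1)) read
  2·M_0 + 8·M_1 + 2·M_2 = 6(Δ_1 - Δ_0) = -15
  2·M_1 + 8·M_2 + 2·M_3 = 6(Δ_2 - Δ_1) = 21
Natural end conditions: M_0 = M_3 = 0.
Solving the tridiagonal system: M_0 = 0, M_1 = -27/10, M_2 = 33/10, M_3 = 0.
On [3, 5], s(x) = 2 - 4/5·(x - 3) - 27/20·(x - 3)² + 1/2·(x - 3)³.
With (x - 3) = 4/3: s(13/3) = -38/135.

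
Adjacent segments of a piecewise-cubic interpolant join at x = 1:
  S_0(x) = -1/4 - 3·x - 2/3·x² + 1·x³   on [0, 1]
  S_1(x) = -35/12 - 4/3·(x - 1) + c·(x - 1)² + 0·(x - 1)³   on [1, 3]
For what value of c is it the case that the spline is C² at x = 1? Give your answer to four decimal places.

2.3333

S_0''(x) = -4/3 + 6·x, so S_0''(1) = 14/3. On the right, S_1''(1) = 2c, so c = 7/3.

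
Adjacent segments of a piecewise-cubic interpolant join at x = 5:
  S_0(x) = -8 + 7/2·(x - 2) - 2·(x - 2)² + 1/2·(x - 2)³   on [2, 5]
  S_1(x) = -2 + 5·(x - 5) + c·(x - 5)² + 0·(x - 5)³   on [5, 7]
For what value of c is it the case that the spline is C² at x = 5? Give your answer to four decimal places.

S_0''(x) = -4 + 3·(x - 2), so S_0''(5) = 5. On the right, S_1''(5) = 2c, so c = 5/2.

2.5000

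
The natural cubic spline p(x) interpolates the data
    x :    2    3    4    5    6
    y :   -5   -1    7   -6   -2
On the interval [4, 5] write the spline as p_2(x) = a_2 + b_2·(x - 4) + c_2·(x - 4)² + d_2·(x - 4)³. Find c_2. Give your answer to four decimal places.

-22.5000

Let σ_i = p''(x_i). Step sizes h_i = 1, 1, 1, 1; slopes of the chords Δ_i = (y_(i+1) - y_i)/h_i = 4, 8, -13, 4.
  1·σ_0 + 4·σ_1 + 1·σ_2 = 6(Δ_1 - Δ_0) = 24
  1·σ_1 + 4·σ_2 + 1·σ_3 = 6(Δ_2 - Δ_1) = -126
  1·σ_2 + 4·σ_3 + 1·σ_4 = 6(Δ_3 - Δ_2) = 102
Natural end conditions: σ_0 = σ_4 = 0.
Hence σ_0 = 0, σ_1 = 69/4, σ_2 = -45, σ_3 = 147/4, σ_4 = 0.
On [4, 5], with p_2(x) = a_2 + b_2·(x - 4) + c_2·(x - 4)² + d_2·(x - 4)³: c_2 = σ_2/2 = -45/2, d_2 = (σ_3 - σ_2)/(6h_2) = 109/8, b_2 = Δ_2 - h_2(2σ_2 + σ_3)/6 = -33/8.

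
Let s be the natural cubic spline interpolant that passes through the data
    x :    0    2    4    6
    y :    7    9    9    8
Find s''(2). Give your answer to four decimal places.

Let m_i = s''(x_i). Step sizes h_i = 2, 2, 2; slopes of the chords Δ_i = (y_(i+1) - y_i)/h_i = 1, 0, -1/2.
  2·m_0 + 8·m_1 + 2·m_2 = 6(Δ_1 - Δ_0) = -6
  2·m_1 + 8·m_2 + 2·m_3 = 6(Δ_2 - Δ_1) = -3
Natural end conditions: m_0 = m_3 = 0.
Forward elimination and back-substitution give m_0 = 0, m_1 = -7/10, m_2 = -1/5, m_3 = 0.

-0.7000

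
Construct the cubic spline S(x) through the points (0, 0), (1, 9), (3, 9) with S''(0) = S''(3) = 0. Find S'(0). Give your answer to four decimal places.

With M_i denoting the second derivative at x_i, h_i = 1, 2, and Δ_i = (y_(i+1) − y_i)/h_i = 9, 0:
  1·M_0 + 6·M_1 + 2·M_2 = 6(Δ_1 - Δ_0) = -54
Natural end conditions: M_0 = M_2 = 0.
Solving the tridiagonal system: M_0 = 0, M_1 = -9, M_2 = 0.
On [0, 1], S'(x) = b_0 + 2c_0·x + 3d_0·x² with b_0 = Δ_0 - h_0(2M_0 + M_1)/6 = 21/2, c_0 = M_0/2 = 0, d_0 = (M_1 - M_0)/(6h_0) = -3/2. So S'(0) = 21/2.

10.5000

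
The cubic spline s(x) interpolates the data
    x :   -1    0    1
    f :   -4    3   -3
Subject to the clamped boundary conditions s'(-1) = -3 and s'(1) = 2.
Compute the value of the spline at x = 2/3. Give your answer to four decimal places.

-1.6667

Let m_i = s''(x_i). Step sizes h_i = 1, 1; slopes of the chords Δ_i = (y_(i+1) - y_i)/h_i = 7, -6.
  1·m_0 + 4·m_1 + 1·m_2 = 6(Δ_1 - Δ_0) = -78
Clamped end conditions give two more equations: 2h_0·m_0 + h_0·m_1 = 6(Δ_0 - s'(-1)) = 60 and h_1·m_1 + 2h_1·m_2 = 6(s'(1) - Δ_1) = 48.
Forward elimination and back-substitution give m_0 = 52, m_1 = -44, m_2 = 46.
On [0, 1], s(x) = 3 + 1·x - 22·x² + 15·x³.
With x = 2/3: s(2/3) = -5/3.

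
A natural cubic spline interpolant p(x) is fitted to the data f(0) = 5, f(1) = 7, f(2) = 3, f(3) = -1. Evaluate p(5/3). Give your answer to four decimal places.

With σ_i denoting the second derivative at x_i, h_i = 1, 1, 1, and Δ_i = (y_(i+1) − y_i)/h_i = 2, -4, -4:
  1·σ_0 + 4·σ_1 + 1·σ_2 = 6(Δ_1 - Δ_0) = -36
  1·σ_1 + 4·σ_2 + 1·σ_3 = 6(Δ_2 - Δ_1) = 0
Natural end conditions: σ_0 = σ_3 = 0.
Hence σ_0 = 0, σ_1 = -48/5, σ_2 = 12/5, σ_3 = 0.
On [1, 2], p(x) = 7 - 6/5·(x - 1) - 24/5·(x - 1)² + 2·(x - 1)³.
With (x - 1) = 2/3: p(5/3) = 629/135.

4.6593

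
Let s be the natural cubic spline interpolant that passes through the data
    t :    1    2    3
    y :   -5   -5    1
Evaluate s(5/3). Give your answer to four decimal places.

With M_i denoting the second derivative at x_i, h_i = 1, 1, and Δ_i = (y_(i+1) − y_i)/h_i = 0, 6:
  1·M_0 + 4·M_1 + 1·M_2 = 6(Δ_1 - Δ_0) = 36
Natural end conditions: M_0 = M_2 = 0.
Solving: M_0 = 0, M_1 = 9, M_2 = 0.
On [1, 2], s(t) = -5 - 3/2·(t - 1) + 0·(t - 1)² + 3/2·(t - 1)³.
With (t - 1) = 2/3: s(5/3) = -50/9.

-5.5556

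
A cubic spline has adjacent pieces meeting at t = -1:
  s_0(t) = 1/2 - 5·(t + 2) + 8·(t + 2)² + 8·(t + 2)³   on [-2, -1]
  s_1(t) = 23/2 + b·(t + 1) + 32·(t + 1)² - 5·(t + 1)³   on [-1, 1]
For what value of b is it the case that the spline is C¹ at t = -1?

35

s_0'(t) = -5 + 16·(t + 2) + 24·(t + 2)², so s_0'(-1) = 35. On the right, s_1'(-1) = b, so b = 35.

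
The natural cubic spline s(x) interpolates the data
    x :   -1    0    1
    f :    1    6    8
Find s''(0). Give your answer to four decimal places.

Put σ_i = s'' at the i-th knot. Here h = (1, 1) and Δ = (5, 2), so the interior equations h_(i-1)·σ_(i-1) + 2(h_(i-1)+h_i)·σ_i + h_i·σ_(i+1) = 6(Δ_i − Δ_(i-1)) read
  1·σ_0 + 4·σ_1 + 1·σ_2 = 6(Δ_1 - Δ_0) = -18
Natural end conditions: σ_0 = σ_2 = 0.
Solving: σ_0 = 0, σ_1 = -9/2, σ_2 = 0.

-4.5000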